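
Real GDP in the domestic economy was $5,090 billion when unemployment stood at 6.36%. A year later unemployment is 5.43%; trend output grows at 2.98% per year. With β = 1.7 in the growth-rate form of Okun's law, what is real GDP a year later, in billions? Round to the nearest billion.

$5,322 billion

Δu = 5.43 - 6.36 = -0.93 points.
Okun's law (growth form): g_Y = g_Y* - β × Δu = 2.98 - 1.7 × (-0.93) = 2.98 + 1.581 = 4.561%.
Real GDP in the next year = 5090 × (1 + 4.561/100) = 5090 × 1.04561 ≈ 5322 billion.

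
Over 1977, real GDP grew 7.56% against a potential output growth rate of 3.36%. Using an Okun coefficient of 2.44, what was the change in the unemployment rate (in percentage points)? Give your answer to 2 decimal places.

Growth-rate Okun's law: g_Y = g_Y* - β × Δu, so Δu = (g_Y* - g_Y)/β.
Δu = (3.36 - 7.56)/2.44 = -4.2/2.44 = -1.72 percentage points.

-1.72 percentage points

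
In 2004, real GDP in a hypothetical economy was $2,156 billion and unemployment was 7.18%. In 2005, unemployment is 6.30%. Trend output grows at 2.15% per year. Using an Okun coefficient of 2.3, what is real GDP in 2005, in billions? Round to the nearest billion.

Δu = 6.3 - 7.18 = -0.88 points.
Okun's law (growth form): g_Y = g_Y* - β × Δu = 2.15 - 2.3 × (-0.88) = 2.15 + 2.024 = 4.174%.
Real GDP in the next year = 2156 × (1 + 4.174/100) = 2156 × 1.04174 ≈ 2246 billion.

$2,246 billion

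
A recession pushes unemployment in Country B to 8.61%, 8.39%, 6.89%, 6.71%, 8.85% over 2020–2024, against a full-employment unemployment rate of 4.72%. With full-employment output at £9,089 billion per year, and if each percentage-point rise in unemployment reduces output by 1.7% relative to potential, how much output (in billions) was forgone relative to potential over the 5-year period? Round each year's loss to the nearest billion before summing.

Year 2020: gap = -1.7 × (8.61 - 4.72) = -6.613%, loss ≈ 9089 × 6.613/100 ≈ 601.
Year 2021: gap = -1.7 × (8.39 - 4.72) = -6.239%, loss ≈ 9089 × 6.239/100 ≈ 567.
Year 2022: gap = -1.7 × (6.89 - 4.72) = -3.689%, loss ≈ 9089 × 3.689/100 ≈ 335.
Year 2023: gap = -1.7 × (6.71 - 4.72) = -3.383%, loss ≈ 9089 × 3.383/100 ≈ 307.
Year 2024: gap = -1.7 × (8.85 - 4.72) = -7.021%, loss ≈ 9089 × 7.021/100 ≈ 638.
Total lost output = 601 + 567 + 335 + 307 + 638 = 2448 billion.

£2,448 billion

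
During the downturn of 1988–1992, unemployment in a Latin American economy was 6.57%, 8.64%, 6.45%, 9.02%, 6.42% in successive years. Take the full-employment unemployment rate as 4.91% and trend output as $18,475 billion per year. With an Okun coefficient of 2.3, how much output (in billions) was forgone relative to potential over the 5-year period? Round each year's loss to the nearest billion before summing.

Year 1988: gap = -2.3 × (6.57 - 4.91) = -3.818%, loss ≈ 18475 × 3.818/100 ≈ 705.
Year 1989: gap = -2.3 × (8.64 - 4.91) = -8.579%, loss ≈ 18475 × 8.579/100 ≈ 1585.
Year 1990: gap = -2.3 × (6.45 - 4.91) = -3.542%, loss ≈ 18475 × 3.542/100 ≈ 654.
Year 1991: gap = -2.3 × (9.02 - 4.91) = -9.453%, loss ≈ 18475 × 9.453/100 ≈ 1746.
Year 1992: gap = -2.3 × (6.42 - 4.91) = -3.473%, loss ≈ 18475 × 3.473/100 ≈ 642.
Total lost output = 705 + 1585 + 654 + 1746 + 642 = 5332 billion.

$5,332 billion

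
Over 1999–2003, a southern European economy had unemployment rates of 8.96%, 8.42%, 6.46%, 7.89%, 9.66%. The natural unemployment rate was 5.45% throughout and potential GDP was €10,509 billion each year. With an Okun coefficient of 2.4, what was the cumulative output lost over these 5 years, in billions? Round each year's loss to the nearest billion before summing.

Year 1999: gap = -2.4 × (8.96 - 5.45) = -8.424%, loss ≈ 10509 × 8.424/100 ≈ 885.
Year 2000: gap = -2.4 × (8.42 - 5.45) = -7.128%, loss ≈ 10509 × 7.128/100 ≈ 749.
Year 2001: gap = -2.4 × (6.46 - 5.45) = -2.424%, loss ≈ 10509 × 2.424/100 ≈ 255.
Year 2002: gap = -2.4 × (7.89 - 5.45) = -5.856%, loss ≈ 10509 × 5.856/100 ≈ 615.
Year 2003: gap = -2.4 × (9.66 - 5.45) = -10.104%, loss ≈ 10509 × 10.104/100 ≈ 1062.
Total lost output = 885 + 749 + 255 + 615 + 1062 = 3566 billion.

€3,566 billion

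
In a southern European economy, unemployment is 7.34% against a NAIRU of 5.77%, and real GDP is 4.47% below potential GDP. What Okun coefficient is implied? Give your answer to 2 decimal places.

Okun's law: output gap = -β × (u - u*).
-4.47 = -β × (7.34 - 5.77) = -β × 1.57, so β = 4.47/1.57 = 2.85.

β ≈ 2.85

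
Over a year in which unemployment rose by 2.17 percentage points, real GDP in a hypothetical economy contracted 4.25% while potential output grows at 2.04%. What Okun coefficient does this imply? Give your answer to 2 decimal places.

Growth form: g_Y = g_Y* - β × Δu, so β = (g_Y* - g_Y)/Δu.
β = (2.04 + 4.25)/2.17 = 6.29/2.17 = 2.90.

β ≈ 2.90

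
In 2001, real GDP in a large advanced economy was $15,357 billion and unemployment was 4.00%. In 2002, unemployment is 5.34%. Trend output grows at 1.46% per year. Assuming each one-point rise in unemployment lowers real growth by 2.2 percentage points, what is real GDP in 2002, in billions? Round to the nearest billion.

$15,128 billion

Δu = 5.34 - 4 = 1.34 points.
Okun's law (growth form): g_Y = g_Y* - β × Δu = 1.46 - 2.2 × (1.34) = 1.46 - 2.948 = -1.488%.
Real GDP in the next year = 15357 × (1 - 1.488/100) = 15357 × 0.98512 ≈ 15128 billion.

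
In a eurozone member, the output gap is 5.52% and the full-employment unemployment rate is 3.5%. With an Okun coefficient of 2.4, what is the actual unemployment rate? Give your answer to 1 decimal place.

1.2%

From Okun's law, u - u* = -(output gap)/β = -(5.52)/2.4 = -2.3 points.
So u = 3.5 - 2.3 = 1.2%.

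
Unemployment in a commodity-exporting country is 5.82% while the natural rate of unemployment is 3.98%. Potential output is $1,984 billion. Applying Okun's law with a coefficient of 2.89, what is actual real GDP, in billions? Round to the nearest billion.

Unemployment gap = 5.82 - 3.98 = 1.84 points, so the output gap is -2.89 × 1.84 = -5.3176%.
Actual GDP = 1984 × (1 - 5.3176/100) = 1984 × 0.946824 ≈ 1878 billion.

$1,878 billion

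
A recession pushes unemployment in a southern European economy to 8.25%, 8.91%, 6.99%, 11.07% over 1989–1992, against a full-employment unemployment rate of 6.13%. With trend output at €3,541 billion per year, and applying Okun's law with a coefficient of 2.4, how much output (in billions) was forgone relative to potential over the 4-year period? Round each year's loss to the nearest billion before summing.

Year 1989: gap = -2.4 × (8.25 - 6.13) = -5.088%, loss ≈ 3541 × 5.088/100 ≈ 180.
Year 1990: gap = -2.4 × (8.91 - 6.13) = -6.672%, loss ≈ 3541 × 6.672/100 ≈ 236.
Year 1991: gap = -2.4 × (6.99 - 6.13) = -2.064%, loss ≈ 3541 × 2.064/100 ≈ 73.
Year 1992: gap = -2.4 × (11.07 - 6.13) = -11.856%, loss ≈ 3541 × 11.856/100 ≈ 420.
Total lost output = 180 + 236 + 73 + 420 = 909 billion.

€909 billion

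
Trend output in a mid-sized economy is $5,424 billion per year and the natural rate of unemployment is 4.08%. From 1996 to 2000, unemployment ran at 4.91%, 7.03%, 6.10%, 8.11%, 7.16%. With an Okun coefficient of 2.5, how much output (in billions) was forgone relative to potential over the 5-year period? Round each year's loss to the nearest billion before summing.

$1,751 billion

Year 1996: gap = -2.5 × (4.91 - 4.08) = -2.075%, loss ≈ 5424 × 2.075/100 ≈ 113.
Year 1997: gap = -2.5 × (7.03 - 4.08) = -7.375%, loss ≈ 5424 × 7.375/100 ≈ 400.
Year 1998: gap = -2.5 × (6.1 - 4.08) = -5.05%, loss ≈ 5424 × 5.05/100 ≈ 274.
Year 1999: gap = -2.5 × (8.11 - 4.08) = -10.075%, loss ≈ 5424 × 10.075/100 ≈ 546.
Year 2000: gap = -2.5 × (7.16 - 4.08) = -7.7%, loss ≈ 5424 × 7.7/100 ≈ 418.
Total lost output = 113 + 400 + 274 + 546 + 418 = 1751 billion.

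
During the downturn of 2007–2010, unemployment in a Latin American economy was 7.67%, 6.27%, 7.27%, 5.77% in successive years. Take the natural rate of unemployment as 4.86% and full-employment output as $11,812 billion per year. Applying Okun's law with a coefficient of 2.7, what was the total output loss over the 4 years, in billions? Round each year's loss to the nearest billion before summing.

$2,405 billion

Year 2007: gap = -2.7 × (7.67 - 4.86) = -7.587%, loss ≈ 11812 × 7.587/100 ≈ 896.
Year 2008: gap = -2.7 × (6.27 - 4.86) = -3.807%, loss ≈ 11812 × 3.807/100 ≈ 450.
Year 2009: gap = -2.7 × (7.27 - 4.86) = -6.507%, loss ≈ 11812 × 6.507/100 ≈ 769.
Year 2010: gap = -2.7 × (5.77 - 4.86) = -2.457%, loss ≈ 11812 × 2.457/100 ≈ 290.
Total lost output = 896 + 450 + 769 + 290 = 2405 billion.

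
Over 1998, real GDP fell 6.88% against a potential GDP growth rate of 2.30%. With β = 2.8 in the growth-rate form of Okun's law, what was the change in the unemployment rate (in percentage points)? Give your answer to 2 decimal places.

Growth-rate Okun's law: g_Y = g_Y* - β × Δu, so Δu = (g_Y* - g_Y)/β.
Δu = (2.3 + 6.88)/2.8 = 9.18/2.8 = 3.28 percentage points.

3.28 percentage points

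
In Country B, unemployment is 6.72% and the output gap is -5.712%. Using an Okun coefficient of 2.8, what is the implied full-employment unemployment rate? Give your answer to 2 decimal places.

4.68%

From Okun's law, u - u* = -(output gap)/β = -(-5.712)/2.8 = 2.04 points.
So u* = 6.72 - 2.04 = 4.68%.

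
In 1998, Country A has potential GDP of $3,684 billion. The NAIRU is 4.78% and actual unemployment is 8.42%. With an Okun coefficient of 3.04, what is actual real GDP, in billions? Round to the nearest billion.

$3,276 billion

Unemployment gap = 8.42 - 4.78 = 3.64 points, so the output gap is -3.04 × 3.64 = -11.0656%.
Actual GDP = 3684 × (1 - 11.0656/100) = 3684 × 0.889344 ≈ 3276 billion.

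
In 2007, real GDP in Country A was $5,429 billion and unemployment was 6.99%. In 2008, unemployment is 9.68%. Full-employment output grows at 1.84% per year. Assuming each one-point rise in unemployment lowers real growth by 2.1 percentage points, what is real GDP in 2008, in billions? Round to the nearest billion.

Δu = 9.68 - 6.99 = 2.69 points.
Okun's law (growth form): g_Y = g_Y* - β × Δu = 1.84 - 2.1 × (2.69) = 1.84 - 5.649 = -3.809%.
Real GDP in the next year = 5429 × (1 - 3.809/100) = 5429 × 0.96191 ≈ 5222 billion.

$5,222 billion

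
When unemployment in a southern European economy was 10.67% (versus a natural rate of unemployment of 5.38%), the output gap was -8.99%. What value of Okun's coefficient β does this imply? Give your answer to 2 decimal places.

Okun's law: output gap = -β × (u - u*).
-8.99 = -β × (10.67 - 5.38) = -β × 5.29, so β = 8.99/5.29 = 1.70.

β ≈ 1.70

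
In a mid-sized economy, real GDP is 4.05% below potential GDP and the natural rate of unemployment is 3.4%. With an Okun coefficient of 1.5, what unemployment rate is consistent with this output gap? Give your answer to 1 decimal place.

From Okun's law, u - u* = -(output gap)/β = -(-4.05)/1.5 = 2.7 points.
So u = 3.4 + 2.7 = 6.1%.

6.1%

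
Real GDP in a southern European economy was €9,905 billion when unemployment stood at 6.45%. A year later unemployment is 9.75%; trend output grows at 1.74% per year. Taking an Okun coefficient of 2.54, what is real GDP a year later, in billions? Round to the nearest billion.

€9,247 billion

Δu = 9.75 - 6.45 = 3.3 points.
Okun's law (growth form): g_Y = g_Y* - β × Δu = 1.74 - 2.54 × (3.30) = 1.74 - 8.382 = -6.642%.
Real GDP in the next year = 9905 × (1 - 6.642/100) = 9905 × 0.93358 ≈ 9247 billion.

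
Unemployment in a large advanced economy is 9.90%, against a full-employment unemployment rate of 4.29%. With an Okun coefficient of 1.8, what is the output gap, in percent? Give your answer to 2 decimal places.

-10.10%

The unemployment gap is 9.9 - 4.29 = 5.61 percentage points.
Okun's law gives an output gap of -1.8 × 5.61 = -10.098%, i.e. 10.10% below potential.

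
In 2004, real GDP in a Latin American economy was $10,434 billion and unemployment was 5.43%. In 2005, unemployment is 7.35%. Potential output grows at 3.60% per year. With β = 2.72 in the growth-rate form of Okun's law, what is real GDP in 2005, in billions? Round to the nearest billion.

Δu = 7.35 - 5.43 = 1.92 points.
Okun's law (growth form): g_Y = g_Y* - β × Δu = 3.60 - 2.72 × (1.92) = 3.6 - 5.2224 = -1.6224%.
Real GDP in the next year = 10434 × (1 - 1.6224/100) = 10434 × 0.983776 ≈ 10265 billion.

$10,265 billion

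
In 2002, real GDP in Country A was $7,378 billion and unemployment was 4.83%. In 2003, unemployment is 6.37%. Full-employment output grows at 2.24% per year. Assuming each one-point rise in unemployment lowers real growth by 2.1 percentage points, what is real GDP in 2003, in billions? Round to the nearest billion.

Δu = 6.37 - 4.83 = 1.54 points.
Okun's law (growth form): g_Y = g_Y* - β × Δu = 2.24 - 2.1 × (1.54) = 2.24 - 3.234 = -0.994%.
Real GDP in the next year = 7378 × (1 - 0.994/100) = 7378 × 0.99006 ≈ 7305 billion.

$7,305 billion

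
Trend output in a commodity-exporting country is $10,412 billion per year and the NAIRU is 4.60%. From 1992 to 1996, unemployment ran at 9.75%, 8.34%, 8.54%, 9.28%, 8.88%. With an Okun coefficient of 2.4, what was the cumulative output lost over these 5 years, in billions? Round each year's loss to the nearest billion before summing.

$5,446 billion

Year 1992: gap = -2.4 × (9.75 - 4.6) = -12.36%, loss ≈ 10412 × 12.36/100 ≈ 1287.
Year 1993: gap = -2.4 × (8.34 - 4.6) = -8.976%, loss ≈ 10412 × 8.976/100 ≈ 935.
Year 1994: gap = -2.4 × (8.54 - 4.6) = -9.456%, loss ≈ 10412 × 9.456/100 ≈ 985.
Year 1995: gap = -2.4 × (9.28 - 4.6) = -11.232%, loss ≈ 10412 × 11.232/100 ≈ 1169.
Year 1996: gap = -2.4 × (8.88 - 4.6) = -10.272%, loss ≈ 10412 × 10.272/100 ≈ 1070.
Total lost output = 1287 + 935 + 985 + 1169 + 1070 = 5446 billion.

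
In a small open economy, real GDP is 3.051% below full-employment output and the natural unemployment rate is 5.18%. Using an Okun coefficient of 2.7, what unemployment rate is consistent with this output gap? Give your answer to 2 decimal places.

6.31%

From Okun's law, u - u* = -(output gap)/β = -(-3.051)/2.7 = 1.13 points.
So u = 5.18 + 1.13 = 6.31%.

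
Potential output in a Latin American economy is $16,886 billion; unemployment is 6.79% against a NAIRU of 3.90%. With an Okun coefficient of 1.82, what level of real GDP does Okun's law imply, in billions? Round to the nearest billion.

$15,998 billion

Unemployment gap = 6.79 - 3.9 = 2.89 points, so the output gap is -1.82 × 2.89 = -5.2598%.
Actual GDP = 16886 × (1 - 5.2598/100) = 16886 × 0.947402 ≈ 15998 billion.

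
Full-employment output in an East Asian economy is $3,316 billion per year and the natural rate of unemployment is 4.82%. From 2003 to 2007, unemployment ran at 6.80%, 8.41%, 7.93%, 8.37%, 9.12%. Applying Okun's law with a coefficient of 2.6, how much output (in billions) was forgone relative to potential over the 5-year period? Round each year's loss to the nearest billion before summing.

Year 2003: gap = -2.6 × (6.8 - 4.82) = -5.148%, loss ≈ 3316 × 5.148/100 ≈ 171.
Year 2004: gap = -2.6 × (8.41 - 4.82) = -9.334%, loss ≈ 3316 × 9.334/100 ≈ 310.
Year 2005: gap = -2.6 × (7.93 - 4.82) = -8.086%, loss ≈ 3316 × 8.086/100 ≈ 268.
Year 2006: gap = -2.6 × (8.37 - 4.82) = -9.23%, loss ≈ 3316 × 9.23/100 ≈ 306.
Year 2007: gap = -2.6 × (9.12 - 4.82) = -11.18%, loss ≈ 3316 × 11.18/100 ≈ 371.
Total lost output = 171 + 310 + 268 + 306 + 371 = 1426 billion.

$1,426 billion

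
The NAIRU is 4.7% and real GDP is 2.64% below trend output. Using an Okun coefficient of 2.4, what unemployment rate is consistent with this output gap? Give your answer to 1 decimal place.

From Okun's law, u - u* = -(output gap)/β = -(-2.64)/2.4 = 1.1 points.
So u = 4.7 + 1.1 = 5.8%.

5.8%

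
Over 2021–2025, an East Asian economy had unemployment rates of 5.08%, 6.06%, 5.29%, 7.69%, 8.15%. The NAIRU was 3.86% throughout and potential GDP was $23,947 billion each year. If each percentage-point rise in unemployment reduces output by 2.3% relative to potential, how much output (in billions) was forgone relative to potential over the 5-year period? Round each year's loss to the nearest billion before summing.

Year 2021: gap = -2.3 × (5.08 - 3.86) = -2.806%, loss ≈ 23947 × 2.806/100 ≈ 672.
Year 2022: gap = -2.3 × (6.06 - 3.86) = -5.06%, loss ≈ 23947 × 5.06/100 ≈ 1212.
Year 2023: gap = -2.3 × (5.29 - 3.86) = -3.289%, loss ≈ 23947 × 3.289/100 ≈ 788.
Year 2024: gap = -2.3 × (7.69 - 3.86) = -8.809%, loss ≈ 23947 × 8.809/100 ≈ 2109.
Year 2025: gap = -2.3 × (8.15 - 3.86) = -9.867%, loss ≈ 23947 × 9.867/100 ≈ 2363.
Total lost output = 672 + 1212 + 788 + 2109 + 2363 = 7144 billion.

$7,144 billion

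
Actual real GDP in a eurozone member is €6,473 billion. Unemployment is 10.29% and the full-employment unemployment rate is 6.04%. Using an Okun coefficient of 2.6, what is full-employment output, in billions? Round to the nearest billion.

Unemployment gap = 10.29 - 6.04 = 4.25 points, so output gap = -2.6 × 4.25 = -11.05%.
Since Y = Y* × (1 + gap/100), Y* = 6473/0.8895 ≈ 7277 billion.

€7,277 billion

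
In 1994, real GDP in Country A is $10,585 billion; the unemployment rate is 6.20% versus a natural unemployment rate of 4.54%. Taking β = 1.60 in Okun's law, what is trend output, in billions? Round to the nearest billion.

Unemployment gap = 6.2 - 4.54 = 1.66 points, so output gap = -1.6 × 1.66 = -2.656%.
Since Y = Y* × (1 + gap/100), Y* = 10585/0.97344 ≈ 10874 billion.

$10,874 billion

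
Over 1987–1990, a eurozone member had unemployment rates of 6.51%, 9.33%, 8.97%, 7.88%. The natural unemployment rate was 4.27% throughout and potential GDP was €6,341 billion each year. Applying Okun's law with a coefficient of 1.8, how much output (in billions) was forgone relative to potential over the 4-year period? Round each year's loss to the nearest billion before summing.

€1,782 billion

Year 1987: gap = -1.8 × (6.51 - 4.27) = -4.032%, loss ≈ 6341 × 4.032/100 ≈ 256.
Year 1988: gap = -1.8 × (9.33 - 4.27) = -9.108%, loss ≈ 6341 × 9.108/100 ≈ 578.
Year 1989: gap = -1.8 × (8.97 - 4.27) = -8.46%, loss ≈ 6341 × 8.46/100 ≈ 536.
Year 1990: gap = -1.8 × (7.88 - 4.27) = -6.498%, loss ≈ 6341 × 6.498/100 ≈ 412.
Total lost output = 256 + 578 + 536 + 412 = 1782 billion.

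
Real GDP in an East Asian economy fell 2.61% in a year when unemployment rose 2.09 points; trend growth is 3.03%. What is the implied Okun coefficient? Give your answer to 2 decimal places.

β ≈ 2.70

Growth form: g_Y = g_Y* - β × Δu, so β = (g_Y* - g_Y)/Δu.
β = (3.03 + 2.61)/2.09 = 5.64/2.09 = 2.70.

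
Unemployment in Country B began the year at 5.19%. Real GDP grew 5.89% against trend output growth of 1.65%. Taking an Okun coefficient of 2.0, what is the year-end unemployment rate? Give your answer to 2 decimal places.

3.07%

Growth-rate Okun's law: g_Y = g_Y* - β × Δu, so Δu = (g_Y* - g_Y)/β.
Δu = (1.65 - 5.89)/2.0 = -4.24/2.0 = -2.12 percentage points.
Year-end unemployment = 5.19 - 2.12 = 3.07%.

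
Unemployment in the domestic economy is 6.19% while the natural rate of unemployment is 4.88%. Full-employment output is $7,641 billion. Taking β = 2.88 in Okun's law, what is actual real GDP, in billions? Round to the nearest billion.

Unemployment gap = 6.19 - 4.88 = 1.31 points, so the output gap is -2.88 × 1.31 = -3.7728%.
Actual GDP = 7641 × (1 - 3.7728/100) = 7641 × 0.962272 ≈ 7353 billion.

$7,353 billion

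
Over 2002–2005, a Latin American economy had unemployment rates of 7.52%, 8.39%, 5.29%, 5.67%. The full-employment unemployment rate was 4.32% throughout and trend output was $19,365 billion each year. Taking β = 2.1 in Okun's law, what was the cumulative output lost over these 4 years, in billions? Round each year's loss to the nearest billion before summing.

$3,899 billion

Year 2002: gap = -2.1 × (7.52 - 4.32) = -6.72%, loss ≈ 19365 × 6.72/100 ≈ 1301.
Year 2003: gap = -2.1 × (8.39 - 4.32) = -8.547%, loss ≈ 19365 × 8.547/100 ≈ 1655.
Year 2004: gap = -2.1 × (5.29 - 4.32) = -2.037%, loss ≈ 19365 × 2.037/100 ≈ 394.
Year 2005: gap = -2.1 × (5.67 - 4.32) = -2.835%, loss ≈ 19365 × 2.835/100 ≈ 549.
Total lost output = 1301 + 1655 + 394 + 549 = 3899 billion.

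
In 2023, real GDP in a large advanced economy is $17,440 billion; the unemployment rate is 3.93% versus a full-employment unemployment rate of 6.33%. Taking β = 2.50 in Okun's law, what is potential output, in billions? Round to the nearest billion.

$16,453 billion

Unemployment gap = 3.93 - 6.33 = -2.4 points, so output gap = -2.5 × (-2.4) = 6%.
Since Y = Y* × (1 + gap/100), Y* = 17440/1.06 ≈ 16453 billion.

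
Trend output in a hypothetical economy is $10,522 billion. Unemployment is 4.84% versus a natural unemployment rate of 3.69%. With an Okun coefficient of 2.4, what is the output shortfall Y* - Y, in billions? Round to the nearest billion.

Output gap = -2.4 × (4.84 - 3.69) = -2.4 × 1.15 = -2.76%.
Actual GDP ≈ 10522 × 0.9724 ≈ 10232 billion, so the shortfall is 10522 - 10232 = 290 billion.

$290 billion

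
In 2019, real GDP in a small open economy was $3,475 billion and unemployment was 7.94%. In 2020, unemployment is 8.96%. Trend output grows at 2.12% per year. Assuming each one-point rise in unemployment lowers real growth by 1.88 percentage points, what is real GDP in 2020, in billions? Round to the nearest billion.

$3,482 billion

Δu = 8.96 - 7.94 = 1.02 points.
Okun's law (growth form): g_Y = g_Y* - β × Δu = 2.12 - 1.88 × (1.02) = 2.12 - 1.9176 = 0.2024%.
Real GDP in the next year = 3475 × (1 + 0.2024/100) = 3475 × 1.002024 ≈ 3482 billion.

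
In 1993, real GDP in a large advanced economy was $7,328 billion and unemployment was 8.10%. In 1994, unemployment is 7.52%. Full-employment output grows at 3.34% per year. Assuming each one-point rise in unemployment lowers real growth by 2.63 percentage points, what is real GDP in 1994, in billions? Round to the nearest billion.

Δu = 7.52 - 8.1 = -0.58 points.
Okun's law (growth form): g_Y = g_Y* - β × Δu = 3.34 - 2.63 × (-0.58) = 3.34 + 1.5254 = 4.8654%.
Real GDP in the next year = 7328 × (1 + 4.8654/100) = 7328 × 1.048654 ≈ 7685 billion.

$7,685 billion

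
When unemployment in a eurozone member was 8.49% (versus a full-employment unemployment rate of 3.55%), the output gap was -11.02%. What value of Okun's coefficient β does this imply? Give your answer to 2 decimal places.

β ≈ 2.23

Okun's law: output gap = -β × (u - u*).
-11.02 = -β × (8.49 - 3.55) = -β × 4.94, so β = 11.02/4.94 = 2.23.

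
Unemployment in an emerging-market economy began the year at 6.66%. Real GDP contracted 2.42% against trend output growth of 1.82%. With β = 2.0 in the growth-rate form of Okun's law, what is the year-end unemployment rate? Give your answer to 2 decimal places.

8.78%

Growth-rate Okun's law: g_Y = g_Y* - β × Δu, so Δu = (g_Y* - g_Y)/β.
Δu = (1.82 + 2.42)/2.0 = 4.24/2.0 = 2.12 percentage points.
Year-end unemployment = 6.66 + 2.12 = 8.78%.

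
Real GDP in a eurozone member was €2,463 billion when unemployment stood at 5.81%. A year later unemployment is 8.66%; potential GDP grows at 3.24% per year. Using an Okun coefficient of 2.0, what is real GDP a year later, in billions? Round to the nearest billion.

€2,402 billion

Δu = 8.66 - 5.81 = 2.85 points.
Okun's law (growth form): g_Y = g_Y* - β × Δu = 3.24 - 2.0 × (2.85) = 3.24 - 5.7 = -2.46%.
Real GDP in the next year = 2463 × (1 - 2.46/100) = 2463 × 0.9754 ≈ 2402 billion.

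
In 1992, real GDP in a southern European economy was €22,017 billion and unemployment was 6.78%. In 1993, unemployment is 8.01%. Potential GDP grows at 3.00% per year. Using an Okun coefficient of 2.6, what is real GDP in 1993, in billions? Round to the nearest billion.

Δu = 8.01 - 6.78 = 1.23 points.
Okun's law (growth form): g_Y = g_Y* - β × Δu = 3.00 - 2.6 × (1.23) = 3 - 3.198 = -0.198%.
Real GDP in the next year = 22017 × (1 - 0.198/100) = 22017 × 0.99802 ≈ 21973 billion.

€21,973 billion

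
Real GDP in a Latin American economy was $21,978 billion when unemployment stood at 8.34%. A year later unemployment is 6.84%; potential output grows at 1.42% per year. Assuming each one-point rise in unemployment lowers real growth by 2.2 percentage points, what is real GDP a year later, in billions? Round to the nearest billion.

$23,015 billion

Δu = 6.84 - 8.34 = -1.5 points.
Okun's law (growth form): g_Y = g_Y* - β × Δu = 1.42 - 2.2 × (-1.50) = 1.42 + 3.3 = 4.72%.
Real GDP in the next year = 21978 × (1 + 4.72/100) = 21978 × 1.0472 ≈ 23015 billion.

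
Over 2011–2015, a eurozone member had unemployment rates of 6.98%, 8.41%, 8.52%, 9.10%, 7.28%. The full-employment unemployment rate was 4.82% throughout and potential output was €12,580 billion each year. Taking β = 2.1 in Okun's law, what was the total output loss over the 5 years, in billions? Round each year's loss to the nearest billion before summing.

Year 2011: gap = -2.1 × (6.98 - 4.82) = -4.536%, loss ≈ 12580 × 4.536/100 ≈ 571.
Year 2012: gap = -2.1 × (8.41 - 4.82) = -7.539%, loss ≈ 12580 × 7.539/100 ≈ 948.
Year 2013: gap = -2.1 × (8.52 - 4.82) = -7.77%, loss ≈ 12580 × 7.77/100 ≈ 977.
Year 2014: gap = -2.1 × (9.1 - 4.82) = -8.988%, loss ≈ 12580 × 8.988/100 ≈ 1131.
Year 2015: gap = -2.1 × (7.28 - 4.82) = -5.166%, loss ≈ 12580 × 5.166/100 ≈ 650.
Total lost output = 571 + 948 + 977 + 1131 + 650 = 4277 billion.

€4,277 billion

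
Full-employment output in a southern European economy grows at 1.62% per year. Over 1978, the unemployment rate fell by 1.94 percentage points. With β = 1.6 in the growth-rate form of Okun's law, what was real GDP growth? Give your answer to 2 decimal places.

Growth-rate Okun's law: g_Y = g_Y* - β × Δu.
g_Y = 1.62 - 1.6 × (-1.94) = 1.62 + 3.104 = 4.724%, i.e. 4.72% to 2 d.p.

4.72%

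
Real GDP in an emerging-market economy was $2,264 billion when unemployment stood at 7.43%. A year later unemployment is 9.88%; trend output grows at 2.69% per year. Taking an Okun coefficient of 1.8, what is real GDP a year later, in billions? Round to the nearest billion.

Δu = 9.88 - 7.43 = 2.45 points.
Okun's law (growth form): g_Y = g_Y* - β × Δu = 2.69 - 1.8 × (2.45) = 2.69 - 4.41 = -1.72%.
Real GDP in the next year = 2264 × (1 - 1.72/100) = 2264 × 0.9828 ≈ 2225 billion.

$2,225 billion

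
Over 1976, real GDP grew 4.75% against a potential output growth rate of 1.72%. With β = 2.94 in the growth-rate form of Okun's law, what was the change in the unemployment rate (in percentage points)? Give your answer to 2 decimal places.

Growth-rate Okun's law: g_Y = g_Y* - β × Δu, so Δu = (g_Y* - g_Y)/β.
Δu = (1.72 - 4.75)/2.94 = -3.03/2.94 = -1.03 percentage points.

-1.03 percentage points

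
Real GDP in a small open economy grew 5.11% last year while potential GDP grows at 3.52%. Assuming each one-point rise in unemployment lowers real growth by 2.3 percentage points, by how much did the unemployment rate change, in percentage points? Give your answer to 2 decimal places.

Growth-rate Okun's law: g_Y = g_Y* - β × Δu, so Δu = (g_Y* - g_Y)/β.
Δu = (3.52 - 5.11)/2.3 = -1.59/2.3 = -0.69 percentage points.

-0.69 percentage points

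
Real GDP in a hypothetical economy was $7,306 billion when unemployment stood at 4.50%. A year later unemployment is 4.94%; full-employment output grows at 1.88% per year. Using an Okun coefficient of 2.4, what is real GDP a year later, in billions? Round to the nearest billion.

Δu = 4.94 - 4.5 = 0.44 points.
Okun's law (growth form): g_Y = g_Y* - β × Δu = 1.88 - 2.4 × (0.44) = 1.88 - 1.056 = 0.824%.
Real GDP in the next year = 7306 × (1 + 0.824/100) = 7306 × 1.00824 ≈ 7366 billion.

$7,366 billion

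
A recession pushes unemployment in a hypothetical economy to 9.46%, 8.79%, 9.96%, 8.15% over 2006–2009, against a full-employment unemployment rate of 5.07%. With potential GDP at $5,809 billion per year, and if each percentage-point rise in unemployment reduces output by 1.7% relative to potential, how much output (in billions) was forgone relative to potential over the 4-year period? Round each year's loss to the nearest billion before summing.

$1,588 billion

Year 2006: gap = -1.7 × (9.46 - 5.07) = -7.463%, loss ≈ 5809 × 7.463/100 ≈ 434.
Year 2007: gap = -1.7 × (8.79 - 5.07) = -6.324%, loss ≈ 5809 × 6.324/100 ≈ 367.
Year 2008: gap = -1.7 × (9.96 - 5.07) = -8.313%, loss ≈ 5809 × 8.313/100 ≈ 483.
Year 2009: gap = -1.7 × (8.15 - 5.07) = -5.236%, loss ≈ 5809 × 5.236/100 ≈ 304.
Total lost output = 434 + 367 + 483 + 304 = 1588 billion.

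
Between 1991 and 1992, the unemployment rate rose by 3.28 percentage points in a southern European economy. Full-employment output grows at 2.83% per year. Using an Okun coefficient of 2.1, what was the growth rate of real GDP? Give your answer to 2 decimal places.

Growth-rate Okun's law: g_Y = g_Y* - β × Δu.
g_Y = 2.83 - 2.1 × (3.28) = 2.83 - 6.888 = -4.058%, i.e. -4.06% to 2 d.p.

-4.06%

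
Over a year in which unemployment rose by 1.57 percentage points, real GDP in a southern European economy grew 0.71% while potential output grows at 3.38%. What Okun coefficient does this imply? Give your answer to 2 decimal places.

Growth form: g_Y = g_Y* - β × Δu, so β = (g_Y* - g_Y)/Δu.
β = (3.38 - 0.71)/1.57 = 2.67/1.57 = 1.70.

β ≈ 1.70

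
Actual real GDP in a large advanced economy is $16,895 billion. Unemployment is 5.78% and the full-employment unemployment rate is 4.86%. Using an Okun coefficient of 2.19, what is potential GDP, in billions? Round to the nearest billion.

$17,242 billion

Unemployment gap = 5.78 - 4.86 = 0.92 points, so output gap = -2.19 × 0.92 = -2.0148%.
Since Y = Y* × (1 + gap/100), Y* = 16895/0.979852 ≈ 17242 billion.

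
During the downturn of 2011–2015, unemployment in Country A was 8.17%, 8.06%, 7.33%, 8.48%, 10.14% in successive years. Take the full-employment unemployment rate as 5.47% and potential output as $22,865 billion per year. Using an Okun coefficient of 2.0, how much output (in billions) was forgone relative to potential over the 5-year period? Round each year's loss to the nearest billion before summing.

$6,782 billion

Year 2011: gap = -2.0 × (8.17 - 5.47) = -5.4%, loss ≈ 22865 × 5.4/100 ≈ 1235.
Year 2012: gap = -2.0 × (8.06 - 5.47) = -5.18%, loss ≈ 22865 × 5.18/100 ≈ 1184.
Year 2013: gap = -2.0 × (7.33 - 5.47) = -3.72%, loss ≈ 22865 × 3.72/100 ≈ 851.
Year 2014: gap = -2.0 × (8.48 - 5.47) = -6.02%, loss ≈ 22865 × 6.02/100 ≈ 1376.
Year 2015: gap = -2.0 × (10.14 - 5.47) = -9.34%, loss ≈ 22865 × 9.34/100 ≈ 2136.
Total lost output = 1235 + 1184 + 851 + 1376 + 2136 = 6782 billion.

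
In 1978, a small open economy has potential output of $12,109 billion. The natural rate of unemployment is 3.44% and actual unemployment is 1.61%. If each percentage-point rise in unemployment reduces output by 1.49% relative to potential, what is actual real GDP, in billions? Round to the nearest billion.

$12,439 billion

Unemployment gap = 1.61 - 3.44 = -1.83 points, so the output gap is -1.49 × (-1.83) = 2.7267%.
Actual GDP = 12109 × (1 + 2.7267/100) = 12109 × 1.027267 ≈ 12439 billion.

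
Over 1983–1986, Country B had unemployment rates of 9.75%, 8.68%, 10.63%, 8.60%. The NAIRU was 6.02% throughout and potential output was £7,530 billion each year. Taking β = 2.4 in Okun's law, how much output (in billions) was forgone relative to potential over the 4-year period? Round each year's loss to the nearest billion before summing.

£2,454 billion

Year 1983: gap = -2.4 × (9.75 - 6.02) = -8.952%, loss ≈ 7530 × 8.952/100 ≈ 674.
Year 1984: gap = -2.4 × (8.68 - 6.02) = -6.384%, loss ≈ 7530 × 6.384/100 ≈ 481.
Year 1985: gap = -2.4 × (10.63 - 6.02) = -11.064%, loss ≈ 7530 × 11.064/100 ≈ 833.
Year 1986: gap = -2.4 × (8.6 - 6.02) = -6.192%, loss ≈ 7530 × 6.192/100 ≈ 466.
Total lost output = 674 + 481 + 833 + 466 = 2454 billion.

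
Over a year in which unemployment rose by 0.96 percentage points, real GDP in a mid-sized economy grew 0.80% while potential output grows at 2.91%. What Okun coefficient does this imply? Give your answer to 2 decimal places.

β ≈ 2.20

Growth form: g_Y = g_Y* - β × Δu, so β = (g_Y* - g_Y)/Δu.
β = (2.91 - 0.8)/0.96 = 2.11/0.96 = 2.20.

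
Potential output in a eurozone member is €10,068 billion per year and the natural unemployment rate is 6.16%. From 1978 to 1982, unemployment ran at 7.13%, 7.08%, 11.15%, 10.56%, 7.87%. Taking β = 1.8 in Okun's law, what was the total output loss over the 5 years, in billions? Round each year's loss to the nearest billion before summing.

€2,354 billion

Year 1978: gap = -1.8 × (7.13 - 6.16) = -1.746%, loss ≈ 10068 × 1.746/100 ≈ 176.
Year 1979: gap = -1.8 × (7.08 - 6.16) = -1.656%, loss ≈ 10068 × 1.656/100 ≈ 167.
Year 1980: gap = -1.8 × (11.15 - 6.16) = -8.982%, loss ≈ 10068 × 8.982/100 ≈ 904.
Year 1981: gap = -1.8 × (10.56 - 6.16) = -7.92%, loss ≈ 10068 × 7.92/100 ≈ 797.
Year 1982: gap = -1.8 × (7.87 - 6.16) = -3.078%, loss ≈ 10068 × 3.078/100 ≈ 310.
Total lost output = 176 + 167 + 904 + 797 + 310 = 2354 billion.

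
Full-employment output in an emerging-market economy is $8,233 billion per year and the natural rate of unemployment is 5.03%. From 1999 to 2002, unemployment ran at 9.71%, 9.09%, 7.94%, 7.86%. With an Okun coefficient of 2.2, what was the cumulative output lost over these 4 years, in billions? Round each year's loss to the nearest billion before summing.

Year 1999: gap = -2.2 × (9.71 - 5.03) = -10.296%, loss ≈ 8233 × 10.296/100 ≈ 848.
Year 2000: gap = -2.2 × (9.09 - 5.03) = -8.932%, loss ≈ 8233 × 8.932/100 ≈ 735.
Year 2001: gap = -2.2 × (7.94 - 5.03) = -6.402%, loss ≈ 8233 × 6.402/100 ≈ 527.
Year 2002: gap = -2.2 × (7.86 - 5.03) = -6.226%, loss ≈ 8233 × 6.226/100 ≈ 513.
Total lost output = 848 + 735 + 527 + 513 = 2623 billion.

$2,623 billion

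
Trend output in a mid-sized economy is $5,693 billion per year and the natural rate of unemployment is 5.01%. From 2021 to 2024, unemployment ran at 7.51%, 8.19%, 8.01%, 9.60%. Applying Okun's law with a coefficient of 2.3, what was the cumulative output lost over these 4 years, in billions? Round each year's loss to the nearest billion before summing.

$1,737 billion

Year 2021: gap = -2.3 × (7.51 - 5.01) = -5.75%, loss ≈ 5693 × 5.75/100 ≈ 327.
Year 2022: gap = -2.3 × (8.19 - 5.01) = -7.314%, loss ≈ 5693 × 7.314/100 ≈ 416.
Year 2023: gap = -2.3 × (8.01 - 5.01) = -6.9%, loss ≈ 5693 × 6.9/100 ≈ 393.
Year 2024: gap = -2.3 × (9.6 - 5.01) = -10.557%, loss ≈ 5693 × 10.557/100 ≈ 601.
Total lost output = 327 + 416 + 393 + 601 = 1737 billion.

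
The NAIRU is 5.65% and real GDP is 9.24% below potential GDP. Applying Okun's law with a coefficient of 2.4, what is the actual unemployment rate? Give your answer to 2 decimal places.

From Okun's law, u - u* = -(output gap)/β = -(-9.24)/2.4 = 3.85 points.
So u = 5.65 + 3.85 = 9.50%.

9.50%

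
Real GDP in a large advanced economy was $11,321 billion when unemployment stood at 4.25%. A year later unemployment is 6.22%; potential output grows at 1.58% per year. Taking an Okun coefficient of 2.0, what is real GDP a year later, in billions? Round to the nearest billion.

$11,054 billion

Δu = 6.22 - 4.25 = 1.97 points.
Okun's law (growth form): g_Y = g_Y* - β × Δu = 1.58 - 2.0 × (1.97) = 1.58 - 3.94 = -2.36%.
Real GDP in the next year = 11321 × (1 - 2.36/100) = 11321 × 0.9764 ≈ 11054 billion.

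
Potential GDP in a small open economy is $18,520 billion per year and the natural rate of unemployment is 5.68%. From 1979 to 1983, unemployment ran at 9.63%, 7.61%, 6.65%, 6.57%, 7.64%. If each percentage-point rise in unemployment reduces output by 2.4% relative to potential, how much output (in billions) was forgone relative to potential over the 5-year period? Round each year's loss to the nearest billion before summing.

$4,312 billion

Year 1979: gap = -2.4 × (9.63 - 5.68) = -9.48%, loss ≈ 18520 × 9.48/100 ≈ 1756.
Year 1980: gap = -2.4 × (7.61 - 5.68) = -4.632%, loss ≈ 18520 × 4.632/100 ≈ 858.
Year 1981: gap = -2.4 × (6.65 - 5.68) = -2.328%, loss ≈ 18520 × 2.328/100 ≈ 431.
Year 1982: gap = -2.4 × (6.57 - 5.68) = -2.136%, loss ≈ 18520 × 2.136/100 ≈ 396.
Year 1983: gap = -2.4 × (7.64 - 5.68) = -4.704%, loss ≈ 18520 × 4.704/100 ≈ 871.
Total lost output = 1756 + 858 + 431 + 396 + 871 = 4312 billion.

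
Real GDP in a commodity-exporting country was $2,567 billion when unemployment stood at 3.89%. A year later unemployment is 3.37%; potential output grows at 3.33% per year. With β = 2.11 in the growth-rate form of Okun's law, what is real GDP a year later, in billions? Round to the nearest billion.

Δu = 3.37 - 3.89 = -0.52 points.
Okun's law (growth form): g_Y = g_Y* - β × Δu = 3.33 - 2.11 × (-0.52) = 3.33 + 1.0972 = 4.4272%.
Real GDP in the next year = 2567 × (1 + 4.4272/100) = 2567 × 1.044272 ≈ 2681 billion.

$2,681 billion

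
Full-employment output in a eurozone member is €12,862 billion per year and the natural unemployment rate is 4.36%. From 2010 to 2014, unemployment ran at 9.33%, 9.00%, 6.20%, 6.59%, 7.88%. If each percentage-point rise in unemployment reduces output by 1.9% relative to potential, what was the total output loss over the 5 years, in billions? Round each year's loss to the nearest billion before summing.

€4,204 billion

Year 2010: gap = -1.9 × (9.33 - 4.36) = -9.443%, loss ≈ 12862 × 9.443/100 ≈ 1215.
Year 2011: gap = -1.9 × (9 - 4.36) = -8.816%, loss ≈ 12862 × 8.816/100 ≈ 1134.
Year 2012: gap = -1.9 × (6.2 - 4.36) = -3.496%, loss ≈ 12862 × 3.496/100 ≈ 450.
Year 2013: gap = -1.9 × (6.59 - 4.36) = -4.237%, loss ≈ 12862 × 4.237/100 ≈ 545.
Year 2014: gap = -1.9 × (7.88 - 4.36) = -6.688%, loss ≈ 12862 × 6.688/100 ≈ 860.
Total lost output = 1215 + 1134 + 450 + 545 + 860 = 4204 billion.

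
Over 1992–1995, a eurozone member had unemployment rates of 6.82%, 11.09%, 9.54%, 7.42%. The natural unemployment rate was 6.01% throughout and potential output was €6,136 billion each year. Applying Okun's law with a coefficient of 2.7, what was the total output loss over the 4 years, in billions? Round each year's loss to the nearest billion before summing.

€1,795 billion

Year 1992: gap = -2.7 × (6.82 - 6.01) = -2.187%, loss ≈ 6136 × 2.187/100 ≈ 134.
Year 1993: gap = -2.7 × (11.09 - 6.01) = -13.716%, loss ≈ 6136 × 13.716/100 ≈ 842.
Year 1994: gap = -2.7 × (9.54 - 6.01) = -9.531%, loss ≈ 6136 × 9.531/100 ≈ 585.
Year 1995: gap = -2.7 × (7.42 - 6.01) = -3.807%, loss ≈ 6136 × 3.807/100 ≈ 234.
Total lost output = 134 + 842 + 585 + 234 = 1795 billion.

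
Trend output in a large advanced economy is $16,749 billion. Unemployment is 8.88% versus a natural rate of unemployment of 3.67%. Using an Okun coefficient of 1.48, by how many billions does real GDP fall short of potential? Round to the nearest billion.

$1,291 billion

Output gap = -1.48 × (8.88 - 3.67) = -1.48 × 5.21 = -7.7108%.
Actual GDP ≈ 16749 × 0.922892 ≈ 15458 billion, so the shortfall is 16749 - 15458 = 1291 billion.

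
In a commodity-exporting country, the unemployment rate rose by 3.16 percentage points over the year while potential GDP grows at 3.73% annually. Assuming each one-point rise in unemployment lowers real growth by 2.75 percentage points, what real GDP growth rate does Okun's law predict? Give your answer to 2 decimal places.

Growth-rate Okun's law: g_Y = g_Y* - β × Δu.
g_Y = 3.73 - 2.75 × (3.16) = 3.73 - 8.69 = -4.96%, i.e. -4.96% to 2 d.p.

-4.96%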